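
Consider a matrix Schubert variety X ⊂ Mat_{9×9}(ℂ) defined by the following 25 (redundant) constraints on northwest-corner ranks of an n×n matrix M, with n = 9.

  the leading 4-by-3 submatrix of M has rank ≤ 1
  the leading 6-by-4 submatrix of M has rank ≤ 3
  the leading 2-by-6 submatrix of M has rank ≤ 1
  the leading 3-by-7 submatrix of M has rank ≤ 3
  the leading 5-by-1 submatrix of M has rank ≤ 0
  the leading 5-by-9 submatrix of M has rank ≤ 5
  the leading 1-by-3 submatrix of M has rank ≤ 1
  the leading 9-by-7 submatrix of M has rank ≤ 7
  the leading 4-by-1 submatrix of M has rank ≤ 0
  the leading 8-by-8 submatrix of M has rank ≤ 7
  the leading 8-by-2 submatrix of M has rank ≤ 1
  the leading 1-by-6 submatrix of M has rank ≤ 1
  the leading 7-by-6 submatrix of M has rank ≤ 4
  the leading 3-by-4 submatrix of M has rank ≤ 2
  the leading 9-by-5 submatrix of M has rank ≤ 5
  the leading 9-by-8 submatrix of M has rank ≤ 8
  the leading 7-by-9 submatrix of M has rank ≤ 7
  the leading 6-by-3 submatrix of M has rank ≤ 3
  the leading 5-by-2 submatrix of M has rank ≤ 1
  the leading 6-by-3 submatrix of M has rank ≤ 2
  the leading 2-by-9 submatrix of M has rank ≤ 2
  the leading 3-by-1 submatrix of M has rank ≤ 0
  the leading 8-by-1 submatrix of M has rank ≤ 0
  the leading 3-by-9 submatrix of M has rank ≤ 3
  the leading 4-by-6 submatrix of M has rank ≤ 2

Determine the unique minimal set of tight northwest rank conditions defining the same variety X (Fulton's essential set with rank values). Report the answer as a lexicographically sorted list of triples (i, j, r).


Recovering R(i,j) via the rank-extension bound from the 25 conditions:

  row 1: 0  1  1  1  1  1  1  1  1
  row 2: 0  1  1  1  1  1  2  2  2
  row 3: 0  1  1  2  2  2  3  3  3
  row 4: 0  1  1  2  2  2  3  4  4
  row 5: 0  1  2  3  3  3  4  5  5
  row 6: 0  1  2  3  4  4  5  6  6
  row 7: 0  1  2  3  4  4  5  6  7
  row 8: 0  1  2  3  4  5  6  7  8
  row 9: 1  2  3  4  5  6  7  8  9

so w = (2, 7, 4, 8, 3, 5, 9, 6, 1).

D(w) has 17 cells with 5 SE-corners; essential set:

[(2, 6, 1), (4, 3, 1), (4, 6, 2), (7, 6, 4), (8, 1, 0)]


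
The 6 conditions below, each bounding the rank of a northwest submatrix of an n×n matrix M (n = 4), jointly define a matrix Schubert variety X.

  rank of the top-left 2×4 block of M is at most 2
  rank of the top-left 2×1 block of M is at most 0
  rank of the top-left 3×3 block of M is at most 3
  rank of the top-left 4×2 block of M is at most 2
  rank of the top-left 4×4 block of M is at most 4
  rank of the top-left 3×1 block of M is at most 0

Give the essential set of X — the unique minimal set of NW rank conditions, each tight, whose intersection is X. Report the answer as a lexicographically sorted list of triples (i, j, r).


Rank table r_w(4×4) implied by the 6 constraints:

  row 1: 0 1 1 1
  row 2: 0 1 2 2
  row 3: 0 1 2 3
  row 4: 1 2 3 4

second differences of R give the permutation w = (2, 3, 4, 1).

D(w) has 3 cells with 1 SE-corner; essential set:

[(3, 1, 0)]


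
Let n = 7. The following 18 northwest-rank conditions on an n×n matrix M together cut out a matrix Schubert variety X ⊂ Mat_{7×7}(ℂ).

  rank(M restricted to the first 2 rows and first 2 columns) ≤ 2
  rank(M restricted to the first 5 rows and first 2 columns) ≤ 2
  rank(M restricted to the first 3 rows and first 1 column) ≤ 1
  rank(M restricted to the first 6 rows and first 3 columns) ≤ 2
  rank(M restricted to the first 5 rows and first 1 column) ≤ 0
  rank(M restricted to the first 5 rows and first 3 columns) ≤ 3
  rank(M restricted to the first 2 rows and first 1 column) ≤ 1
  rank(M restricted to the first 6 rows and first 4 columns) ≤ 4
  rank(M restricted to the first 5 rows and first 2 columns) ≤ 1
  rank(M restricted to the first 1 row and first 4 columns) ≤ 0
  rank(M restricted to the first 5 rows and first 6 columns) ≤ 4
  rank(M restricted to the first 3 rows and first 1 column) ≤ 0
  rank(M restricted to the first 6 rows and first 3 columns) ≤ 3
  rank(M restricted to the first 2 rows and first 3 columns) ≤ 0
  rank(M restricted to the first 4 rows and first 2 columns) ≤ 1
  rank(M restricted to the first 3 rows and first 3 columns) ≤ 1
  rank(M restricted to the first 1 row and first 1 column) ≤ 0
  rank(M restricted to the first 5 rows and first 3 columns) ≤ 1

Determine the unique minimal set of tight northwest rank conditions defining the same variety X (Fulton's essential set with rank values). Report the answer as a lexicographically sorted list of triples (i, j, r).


Rank table r_w(7×7) implied by the 18 constraints:

  i=1: 0  0  0  0  1  1  1
  i=2: 0  0  0  1  2  2  2
  i=3: 0  1  1  2  3  3  3
  i=4: 0  1  1  2  3  4  4
  i=5: 0  1  1  2  3  4  5
  i=6: 1  2  2  3  4  5  6
  i=7: 1  2  3  4  5  6  7

the unique w with this rank table is (5, 4, 2, 6, 7, 1, 3).

4 SE-corners of the 12-cell Rothe diagram give Ess(w):

[(1, 4, 0), (2, 3, 0), (5, 1, 0), (5, 3, 1)]


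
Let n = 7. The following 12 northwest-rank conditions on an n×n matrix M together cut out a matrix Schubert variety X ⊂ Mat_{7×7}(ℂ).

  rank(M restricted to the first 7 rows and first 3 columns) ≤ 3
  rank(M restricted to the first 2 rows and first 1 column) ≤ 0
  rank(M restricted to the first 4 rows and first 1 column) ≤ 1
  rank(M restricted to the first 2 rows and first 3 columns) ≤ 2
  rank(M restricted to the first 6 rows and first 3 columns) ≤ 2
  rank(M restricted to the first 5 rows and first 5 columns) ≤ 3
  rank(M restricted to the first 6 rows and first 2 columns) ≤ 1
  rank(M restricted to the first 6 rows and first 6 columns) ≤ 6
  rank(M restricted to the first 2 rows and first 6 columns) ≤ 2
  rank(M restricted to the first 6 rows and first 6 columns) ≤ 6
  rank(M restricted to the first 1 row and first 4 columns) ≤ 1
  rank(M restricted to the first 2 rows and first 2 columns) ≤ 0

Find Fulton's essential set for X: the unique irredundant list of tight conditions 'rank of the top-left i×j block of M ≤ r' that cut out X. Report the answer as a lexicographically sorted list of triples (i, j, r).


Computing R[i][j] = min implied NW-rank bound (n=7, 12 conditions):

  0 | 0 | 1 | 1 | 1 | 1 | 1
  0 | 0 | 1 | 2 | 2 | 2 | 2
  1 | 1 | 2 | 3 | 3 | 3 | 3
  1 | 1 | 2 | 3 | 3 | 4 | 4
  1 | 1 | 2 | 3 | 3 | 4 | 5
  1 | 1 | 2 | 3 | 4 | 5 | 6
  1 | 2 | 3 | 4 | 5 | 6 | 7

reading off 1-entries of Δ²R: w = (3, 4, 1, 6, 7, 5, 2).

D(w) has 9 cells with 3 SE-corners; essential set:

[(2, 2, 0), (5, 5, 3), (6, 2, 1)]


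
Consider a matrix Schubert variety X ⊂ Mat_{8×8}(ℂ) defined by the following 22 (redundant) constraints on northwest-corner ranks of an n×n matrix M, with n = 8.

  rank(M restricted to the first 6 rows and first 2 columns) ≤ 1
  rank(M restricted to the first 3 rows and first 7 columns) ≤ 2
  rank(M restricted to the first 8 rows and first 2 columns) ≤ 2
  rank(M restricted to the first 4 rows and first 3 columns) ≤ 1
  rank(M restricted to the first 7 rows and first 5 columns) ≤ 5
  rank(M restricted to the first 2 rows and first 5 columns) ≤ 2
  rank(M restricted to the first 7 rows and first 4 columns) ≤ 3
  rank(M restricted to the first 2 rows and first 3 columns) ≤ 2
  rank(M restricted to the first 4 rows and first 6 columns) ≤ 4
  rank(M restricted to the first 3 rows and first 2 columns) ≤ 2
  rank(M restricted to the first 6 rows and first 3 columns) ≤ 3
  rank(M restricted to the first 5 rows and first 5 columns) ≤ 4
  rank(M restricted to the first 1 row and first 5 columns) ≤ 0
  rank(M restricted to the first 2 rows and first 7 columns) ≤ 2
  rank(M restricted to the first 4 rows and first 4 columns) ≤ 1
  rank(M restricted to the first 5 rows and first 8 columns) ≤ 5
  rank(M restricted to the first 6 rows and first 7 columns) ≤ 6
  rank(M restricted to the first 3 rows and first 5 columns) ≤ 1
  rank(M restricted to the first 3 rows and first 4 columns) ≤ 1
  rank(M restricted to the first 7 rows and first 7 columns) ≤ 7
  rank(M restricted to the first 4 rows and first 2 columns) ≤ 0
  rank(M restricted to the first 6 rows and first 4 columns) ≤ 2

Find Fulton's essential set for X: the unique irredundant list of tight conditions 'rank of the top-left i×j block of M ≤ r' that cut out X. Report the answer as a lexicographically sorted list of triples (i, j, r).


Propagating the 22 rank bounds to every northwest block:

  i=1: 0 0 0 0 0 1 1 1
  i=2: 0 0 1 1 1 2 2 2
  i=3: 0 0 1 1 1 2 2 3
  i=4: 0 0 1 1 2 3 3 4
  i=5: 1 1 2 2 3 4 4 5
  i=6: 1 1 2 2 3 4 5 6
  i=7: 1 2 3 3 4 5 6 7
  i=8: 1 2 3 4 5 6 7 8

giving w = (6, 3, 8, 5, 1, 7, 2, 4) via Δ²R.

ℓ(w)=17; the 7 essential cells (i,j,r):

[(1, 5, 0), (3, 5, 1), (3, 7, 2), (4, 2, 0), (4, 4, 1), (6, 2, 1), (6, 4, 2)]


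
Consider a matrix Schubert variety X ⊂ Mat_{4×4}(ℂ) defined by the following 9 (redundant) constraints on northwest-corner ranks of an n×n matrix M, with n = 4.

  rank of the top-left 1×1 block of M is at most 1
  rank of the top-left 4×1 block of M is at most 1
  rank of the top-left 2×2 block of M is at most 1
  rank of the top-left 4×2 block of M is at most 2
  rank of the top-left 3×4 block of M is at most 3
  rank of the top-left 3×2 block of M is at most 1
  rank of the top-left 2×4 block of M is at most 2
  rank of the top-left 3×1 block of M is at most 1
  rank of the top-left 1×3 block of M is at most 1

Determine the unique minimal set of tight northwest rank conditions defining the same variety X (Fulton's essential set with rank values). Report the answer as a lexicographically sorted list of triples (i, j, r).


Reconstructing r_w from the 9 given conditions:

  1, 1, 1, 1
  1, 1, 2, 2
  1, 1, 2, 3
  1, 2, 3, 4

so w = (1, 3, 4, 2).

ℓ(w)=2; the 1 essential cell (i,j,r):

[(3, 2, 1)]


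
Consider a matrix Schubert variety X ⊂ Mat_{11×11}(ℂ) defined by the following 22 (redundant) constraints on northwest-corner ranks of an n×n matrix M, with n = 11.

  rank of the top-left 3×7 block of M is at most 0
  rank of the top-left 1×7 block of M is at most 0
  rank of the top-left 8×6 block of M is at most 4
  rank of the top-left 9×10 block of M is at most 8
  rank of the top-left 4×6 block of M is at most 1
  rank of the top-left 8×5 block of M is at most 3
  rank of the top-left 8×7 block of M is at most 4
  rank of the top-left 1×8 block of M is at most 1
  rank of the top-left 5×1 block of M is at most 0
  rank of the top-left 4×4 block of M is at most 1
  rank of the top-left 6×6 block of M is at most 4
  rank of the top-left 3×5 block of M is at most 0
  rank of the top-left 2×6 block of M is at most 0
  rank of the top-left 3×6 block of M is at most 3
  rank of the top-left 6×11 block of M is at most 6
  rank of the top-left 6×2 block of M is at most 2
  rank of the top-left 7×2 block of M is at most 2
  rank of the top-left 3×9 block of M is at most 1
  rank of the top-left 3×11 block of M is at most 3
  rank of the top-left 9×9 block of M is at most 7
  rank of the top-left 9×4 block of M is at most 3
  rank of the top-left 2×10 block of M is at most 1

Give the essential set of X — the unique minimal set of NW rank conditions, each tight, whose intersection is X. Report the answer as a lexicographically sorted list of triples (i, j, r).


Reconstructing r_w from the 22 given conditions:

  R[1]: 0, 0, 0, 0, 0, 0, 0, 1, 1, 1, 1
  R[2]: 0, 0, 0, 0, 0, 0, 0, 1, 1, 1, 2
  R[3]: 0, 0, 0, 0, 0, 0, 0, 1, 1, 2, 3
  R[4]: 0, 1, 1, 1, 1, 1, 1, 2, 2, 3, 4
  R[5]: 0, 1, 2, 2, 2, 2, 2, 3, 3, 4, 5
  R[6]: 1, 2, 3, 3, 3, 3, 3, 4, 4, 5, 6
  R[7]: 1, 2, 3, 3, 3, 4, 4, 5, 5, 6, 7
  R[8]: 1, 2, 3, 3, 3, 4, 4, 5, 6, 7, 8
  R[9]: 1, 2, 3, 3, 4, 5, 5, 6, 7, 8, 9
  R[10]: 1, 2, 3, 4, 5, 6, 6, 7, 8, 9, 10
  R[11]: 1, 2, 3, 4, 5, 6, 7, 8, 9, 10, 11

the unique w with this rank table is (8, 11, 10, 2, 3, 1, 6, 9, 5, 4, 7).

Rothe diagram D(w) (32 cells), 7 SE-corners (essential conditions):

[(2, 10, 1), (3, 7, 0), (3, 9, 1), (5, 1, 0), (8, 5, 3), (8, 7, 4), (9, 4, 3)]


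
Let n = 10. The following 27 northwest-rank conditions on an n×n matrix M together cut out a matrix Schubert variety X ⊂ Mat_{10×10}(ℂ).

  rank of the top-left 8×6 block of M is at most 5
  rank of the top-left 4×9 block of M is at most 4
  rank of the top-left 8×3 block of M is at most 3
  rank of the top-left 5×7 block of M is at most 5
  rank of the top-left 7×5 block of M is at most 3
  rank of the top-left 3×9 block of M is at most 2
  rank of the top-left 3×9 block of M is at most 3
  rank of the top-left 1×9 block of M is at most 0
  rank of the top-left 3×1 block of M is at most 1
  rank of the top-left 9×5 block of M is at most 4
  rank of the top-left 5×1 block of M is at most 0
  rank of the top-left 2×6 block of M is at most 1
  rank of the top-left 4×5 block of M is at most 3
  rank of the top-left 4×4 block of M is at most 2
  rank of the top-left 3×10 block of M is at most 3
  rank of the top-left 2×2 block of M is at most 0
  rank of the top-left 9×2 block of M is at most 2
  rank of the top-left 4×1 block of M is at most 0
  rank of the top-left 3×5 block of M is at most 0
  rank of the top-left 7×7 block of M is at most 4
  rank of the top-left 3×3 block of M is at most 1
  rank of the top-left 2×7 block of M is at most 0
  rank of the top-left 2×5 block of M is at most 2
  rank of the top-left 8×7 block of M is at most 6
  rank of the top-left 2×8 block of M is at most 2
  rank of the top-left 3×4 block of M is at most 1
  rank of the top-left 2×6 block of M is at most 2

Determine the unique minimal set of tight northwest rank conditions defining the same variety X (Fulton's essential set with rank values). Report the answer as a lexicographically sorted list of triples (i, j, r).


Reconstructing r_w from the 27 given conditions:

  i=1: 0, 0, 0, 0, 0, 0, 0, 0, 0, 1
  i=2: 0, 0, 0, 0, 0, 0, 0, 1, 1, 2
  i=3: 0, 0, 0, 0, 0, 1, 1, 2, 2, 3
  i=4: 0, 1, 1, 1, 1, 2, 2, 3, 3, 4
  i=5: 0, 1, 2, 2, 2, 3, 3, 4, 4, 5
  i=6: 1, 2, 3, 3, 3, 4, 4, 5, 5, 6
  i=7: 1, 2, 3, 3, 3, 4, 4, 5, 6, 7
  i=8: 1, 2, 3, 4, 4, 5, 5, 6, 7, 8
  i=9: 1, 2, 3, 4, 4, 5, 6, 7, 8, 9
  i=10: 1, 2, 3, 4, 5, 6, 7, 8, 9, 10

the unique w with this rank table is (10, 8, 6, 2, 3, 1, 9, 4, 7, 5).

Rothe diagram D(w) (27 cells), 7 SE-corners (essential conditions):

[(1, 9, 0), (2, 7, 0), (3, 5, 0), (5, 1, 0), (7, 5, 3), (7, 7, 4), (9, 5, 4)]


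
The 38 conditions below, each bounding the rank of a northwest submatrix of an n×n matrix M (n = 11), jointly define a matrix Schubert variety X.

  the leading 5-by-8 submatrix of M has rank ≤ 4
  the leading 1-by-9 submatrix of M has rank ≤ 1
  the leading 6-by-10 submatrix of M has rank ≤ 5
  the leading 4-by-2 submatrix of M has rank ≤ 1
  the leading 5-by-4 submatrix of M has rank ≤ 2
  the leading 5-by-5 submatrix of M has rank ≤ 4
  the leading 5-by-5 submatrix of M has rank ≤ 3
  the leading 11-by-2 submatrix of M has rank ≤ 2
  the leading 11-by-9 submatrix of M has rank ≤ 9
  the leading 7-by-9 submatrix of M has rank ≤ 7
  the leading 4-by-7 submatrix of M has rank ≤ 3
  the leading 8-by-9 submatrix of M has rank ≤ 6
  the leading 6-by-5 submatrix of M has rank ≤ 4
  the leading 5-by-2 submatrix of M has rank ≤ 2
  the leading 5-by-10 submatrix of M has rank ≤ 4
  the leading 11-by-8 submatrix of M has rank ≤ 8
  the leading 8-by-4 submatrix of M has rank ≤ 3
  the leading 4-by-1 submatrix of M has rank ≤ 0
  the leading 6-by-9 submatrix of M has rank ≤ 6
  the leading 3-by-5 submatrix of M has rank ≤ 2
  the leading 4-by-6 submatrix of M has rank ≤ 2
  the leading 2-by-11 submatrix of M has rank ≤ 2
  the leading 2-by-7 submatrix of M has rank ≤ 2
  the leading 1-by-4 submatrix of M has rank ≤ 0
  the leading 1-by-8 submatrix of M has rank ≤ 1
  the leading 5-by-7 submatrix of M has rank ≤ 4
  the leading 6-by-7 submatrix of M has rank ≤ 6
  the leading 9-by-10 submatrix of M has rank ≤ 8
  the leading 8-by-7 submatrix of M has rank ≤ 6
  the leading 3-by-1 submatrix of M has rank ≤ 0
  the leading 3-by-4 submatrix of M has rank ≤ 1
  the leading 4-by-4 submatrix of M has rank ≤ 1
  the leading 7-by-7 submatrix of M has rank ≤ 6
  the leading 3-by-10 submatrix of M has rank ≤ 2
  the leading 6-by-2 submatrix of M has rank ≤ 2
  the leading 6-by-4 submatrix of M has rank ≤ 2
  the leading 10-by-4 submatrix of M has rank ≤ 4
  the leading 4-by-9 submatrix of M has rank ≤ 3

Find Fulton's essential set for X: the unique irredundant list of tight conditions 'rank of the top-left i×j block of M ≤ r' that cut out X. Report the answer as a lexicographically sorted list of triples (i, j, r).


Computing R[i][j] = min implied NW-rank bound (n=11, 38 conditions):

  R[1]: 0 0 0 0 1 1 1 1 1 1 1
  R[2]: 0 1 1 1 2 2 2 2 2 2 2
  R[3]: 0 1 1 1 2 2 2 2 2 2 3
  R[4]: 0 1 1 1 2 2 3 3 3 3 4
  R[5]: 1 2 2 2 3 3 4 4 4 4 5
  R[6]: 1 2 2 2 3 4 5 5 5 5 6
  R[7]: 1 2 3 3 4 5 6 6 6 6 7
  R[8]: 1 2 3 3 4 5 6 6 6 7 8
  R[9]: 1 2 3 4 5 6 7 7 7 8 9
  R[10]: 1 2 3 4 5 6 7 8 8 9 10
  R[11]: 1 2 3 4 5 6 7 8 9 10 11

reading off 1-entries of Δ²R: w = (5, 2, 11, 7, 1, 6, 3, 10, 4, 8, 9).

ℓ(w)=22; the 8 essential cells (i,j,r):

[(1, 4, 0), (3, 10, 2), (4, 1, 0), (4, 4, 1), (4, 6, 2), (6, 4, 2), (8, 4, 3), (8, 9, 6)]


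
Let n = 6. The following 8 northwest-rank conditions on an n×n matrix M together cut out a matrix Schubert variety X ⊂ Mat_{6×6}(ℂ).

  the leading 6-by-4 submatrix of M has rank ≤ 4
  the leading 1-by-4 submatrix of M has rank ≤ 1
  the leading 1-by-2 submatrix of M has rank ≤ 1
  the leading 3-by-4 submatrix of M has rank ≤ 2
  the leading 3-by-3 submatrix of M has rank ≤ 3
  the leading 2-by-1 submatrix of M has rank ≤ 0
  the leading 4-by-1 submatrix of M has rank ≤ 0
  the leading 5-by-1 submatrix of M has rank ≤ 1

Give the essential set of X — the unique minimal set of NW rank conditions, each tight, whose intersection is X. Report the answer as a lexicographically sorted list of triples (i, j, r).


The tightest implied rank at each (i,j), from the 8 conditions:

  i=1: 0 1 1 1 1 1
  i=2: 0 1 2 2 2 2
  i=3: 0 1 2 2 3 3
  i=4: 0 1 2 3 4 4
  i=5: 1 2 3 4 5 5
  i=6: 1 2 3 4 5 6

second differences of R give the permutation w = (2, 3, 5, 4, 1, 6).

Rothe diagram D(w) (5 cells), 2 SE-corners (essential conditions):

[(3, 4, 2), (4, 1, 0)]


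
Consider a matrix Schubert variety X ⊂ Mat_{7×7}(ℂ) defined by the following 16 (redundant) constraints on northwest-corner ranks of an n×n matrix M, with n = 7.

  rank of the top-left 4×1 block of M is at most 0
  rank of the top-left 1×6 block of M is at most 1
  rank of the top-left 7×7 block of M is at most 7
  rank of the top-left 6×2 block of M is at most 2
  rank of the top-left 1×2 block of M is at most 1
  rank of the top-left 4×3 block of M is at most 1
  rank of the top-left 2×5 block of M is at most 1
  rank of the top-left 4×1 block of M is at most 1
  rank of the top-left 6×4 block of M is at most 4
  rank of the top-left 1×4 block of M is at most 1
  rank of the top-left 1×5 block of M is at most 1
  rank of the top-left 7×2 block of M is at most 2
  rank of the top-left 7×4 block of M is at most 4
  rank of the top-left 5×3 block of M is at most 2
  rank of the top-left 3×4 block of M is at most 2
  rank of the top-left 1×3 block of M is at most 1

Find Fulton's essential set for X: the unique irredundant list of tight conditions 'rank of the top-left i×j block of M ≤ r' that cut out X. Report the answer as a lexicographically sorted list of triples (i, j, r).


Propagating the 16 rank bounds to every northwest block:

  i=1: 0  1  1  1  1  1  1
  i=2: 0  1  1  1  1  2  2
  i=3: 0  1  1  2  2  3  3
  i=4: 0  1  1  2  3  4  4
  i=5: 1  2  2  3  4  5  5
  i=6: 1  2  3  4  5  6  6
  i=7: 1  2  3  4  5  6  7

so w = (2, 6, 4, 5, 1, 3, 7).

Fulton essential set (3 of the 9 Rothe cells):

[(2, 5, 1), (4, 1, 0), (4, 3, 1)]


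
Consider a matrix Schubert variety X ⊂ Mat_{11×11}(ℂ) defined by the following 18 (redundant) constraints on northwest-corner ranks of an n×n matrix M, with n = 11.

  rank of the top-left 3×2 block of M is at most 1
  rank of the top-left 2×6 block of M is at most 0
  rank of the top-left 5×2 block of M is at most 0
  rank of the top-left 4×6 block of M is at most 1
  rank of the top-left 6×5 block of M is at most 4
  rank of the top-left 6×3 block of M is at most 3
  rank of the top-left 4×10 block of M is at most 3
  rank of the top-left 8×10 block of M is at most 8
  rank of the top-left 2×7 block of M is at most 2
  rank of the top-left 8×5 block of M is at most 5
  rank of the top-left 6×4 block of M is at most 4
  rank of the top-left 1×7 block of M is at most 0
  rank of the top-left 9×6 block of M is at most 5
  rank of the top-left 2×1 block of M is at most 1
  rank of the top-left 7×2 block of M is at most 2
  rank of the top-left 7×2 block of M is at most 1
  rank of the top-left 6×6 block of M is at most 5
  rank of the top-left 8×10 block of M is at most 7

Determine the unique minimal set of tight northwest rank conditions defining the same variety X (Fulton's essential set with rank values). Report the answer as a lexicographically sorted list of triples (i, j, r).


Recovering R(i,j) via the rank-extension bound from the 18 conditions:

  i=1: 0 | 0 | 0 | 0 | 0 | 0 | 0 | 1 | 1 | 1 | 1
  i=2: 0 | 0 | 0 | 0 | 0 | 0 | 1 | 2 | 2 | 2 | 2
  i=3: 0 | 0 | 1 | 1 | 1 | 1 | 2 | 3 | 3 | 3 | 3
  i=4: 0 | 0 | 1 | 1 | 1 | 1 | 2 | 3 | 3 | 3 | 4
  i=5: 0 | 0 | 1 | 2 | 2 | 2 | 3 | 4 | 4 | 4 | 5
  i=6: 1 | 1 | 2 | 3 | 3 | 3 | 4 | 5 | 5 | 5 | 6
  i=7: 1 | 1 | 2 | 3 | 4 | 4 | 5 | 6 | 6 | 6 | 7
  i=8: 1 | 2 | 3 | 4 | 5 | 5 | 6 | 7 | 7 | 7 | 8
  i=9: 1 | 2 | 3 | 4 | 5 | 5 | 6 | 7 | 8 | 8 | 9
  i=10: 1 | 2 | 3 | 4 | 5 | 6 | 7 | 8 | 9 | 9 | 10
  i=11: 1 | 2 | 3 | 4 | 5 | 6 | 7 | 8 | 9 | 10 | 11

hence w(1..11) = (8, 7, 3, 11, 4, 1, 5, 2, 9, 6, 10).

|D(w)|=26, |Ess(w)|=7:

[(1, 7, 0), (2, 6, 0), (4, 6, 1), (4, 10, 3), (5, 2, 0), (7, 2, 1), (9, 6, 5)]


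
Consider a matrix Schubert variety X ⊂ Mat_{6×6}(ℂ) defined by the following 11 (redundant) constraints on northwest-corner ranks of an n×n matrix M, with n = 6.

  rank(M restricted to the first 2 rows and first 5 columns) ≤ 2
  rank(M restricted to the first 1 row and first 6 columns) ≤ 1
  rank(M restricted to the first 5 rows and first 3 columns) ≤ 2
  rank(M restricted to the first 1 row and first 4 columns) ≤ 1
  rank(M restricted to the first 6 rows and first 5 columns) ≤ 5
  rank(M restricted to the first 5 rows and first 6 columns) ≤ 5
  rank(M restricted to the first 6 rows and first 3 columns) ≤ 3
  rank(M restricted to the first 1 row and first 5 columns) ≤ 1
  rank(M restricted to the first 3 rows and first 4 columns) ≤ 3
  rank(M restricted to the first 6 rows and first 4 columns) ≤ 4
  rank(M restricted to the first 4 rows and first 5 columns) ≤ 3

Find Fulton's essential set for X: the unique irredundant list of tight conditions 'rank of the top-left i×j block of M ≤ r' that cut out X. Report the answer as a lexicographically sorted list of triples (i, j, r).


Reconstructing r_w from the 11 given conditions:

  R[1]: 1, 1, 1, 1, 1, 1
  R[2]: 1, 2, 2, 2, 2, 2
  R[3]: 1, 2, 2, 3, 3, 3
  R[4]: 1, 2, 2, 3, 3, 4
  R[5]: 1, 2, 2, 3, 4, 5
  R[6]: 1, 2, 3, 4, 5, 6

giving w = (1, 2, 4, 6, 5, 3) via Δ²R.

D(w) has 4 cells with 2 SE-corners; essential set:

[(4, 5, 3), (5, 3, 2)]


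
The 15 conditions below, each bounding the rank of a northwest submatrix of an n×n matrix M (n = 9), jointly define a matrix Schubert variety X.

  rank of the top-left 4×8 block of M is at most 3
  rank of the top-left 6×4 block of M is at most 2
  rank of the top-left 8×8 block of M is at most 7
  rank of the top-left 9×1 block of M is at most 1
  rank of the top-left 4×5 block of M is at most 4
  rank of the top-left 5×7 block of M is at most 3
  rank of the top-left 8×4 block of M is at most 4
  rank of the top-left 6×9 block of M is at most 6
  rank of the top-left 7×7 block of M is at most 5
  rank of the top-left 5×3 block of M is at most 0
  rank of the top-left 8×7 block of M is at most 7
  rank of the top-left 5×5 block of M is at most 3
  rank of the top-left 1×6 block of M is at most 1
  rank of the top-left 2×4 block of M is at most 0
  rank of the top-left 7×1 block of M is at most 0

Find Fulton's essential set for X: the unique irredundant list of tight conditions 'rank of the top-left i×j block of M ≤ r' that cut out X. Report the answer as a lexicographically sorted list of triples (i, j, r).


Rank table r_w(9×9) implied by the 15 constraints:

  0 | 0 | 0 | 0 | 1 | 1 | 1 | 1 | 1
  0 | 0 | 0 | 0 | 1 | 2 | 2 | 2 | 2
  0 | 0 | 0 | 1 | 2 | 3 | 3 | 3 | 3
  0 | 0 | 0 | 1 | 2 | 3 | 3 | 3 | 4
  0 | 0 | 0 | 1 | 2 | 3 | 3 | 4 | 5
  0 | 1 | 1 | 2 | 3 | 4 | 4 | 5 | 6
  0 | 1 | 2 | 3 | 4 | 5 | 5 | 6 | 7
  1 | 2 | 3 | 4 | 5 | 6 | 6 | 7 | 8
  1 | 2 | 3 | 4 | 5 | 6 | 7 | 8 | 9

reading off 1-entries of Δ²R: w = (5, 6, 4, 9, 8, 2, 3, 1, 7).

D(w) has 22 cells with 5 SE-corners; essential set:

[(2, 4, 0), (4, 8, 3), (5, 3, 0), (5, 7, 3), (7, 1, 0)]


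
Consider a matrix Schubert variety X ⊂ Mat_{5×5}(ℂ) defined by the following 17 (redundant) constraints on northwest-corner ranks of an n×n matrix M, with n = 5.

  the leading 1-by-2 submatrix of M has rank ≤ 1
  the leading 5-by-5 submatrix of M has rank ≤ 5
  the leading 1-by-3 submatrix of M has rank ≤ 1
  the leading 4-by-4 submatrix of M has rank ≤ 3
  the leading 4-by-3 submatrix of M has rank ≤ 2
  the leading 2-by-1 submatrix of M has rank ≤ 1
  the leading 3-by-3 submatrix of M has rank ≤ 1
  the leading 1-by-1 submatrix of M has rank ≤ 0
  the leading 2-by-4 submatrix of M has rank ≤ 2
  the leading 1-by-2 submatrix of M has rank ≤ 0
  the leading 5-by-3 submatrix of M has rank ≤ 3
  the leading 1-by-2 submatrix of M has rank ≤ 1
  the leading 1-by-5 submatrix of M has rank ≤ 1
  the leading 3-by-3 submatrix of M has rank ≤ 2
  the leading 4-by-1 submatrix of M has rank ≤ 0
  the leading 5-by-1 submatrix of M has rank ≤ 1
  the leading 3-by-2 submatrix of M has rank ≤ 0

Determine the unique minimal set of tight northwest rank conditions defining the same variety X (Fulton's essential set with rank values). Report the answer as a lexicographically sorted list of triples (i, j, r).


The tightest implied rank at each (i,j), from the 17 conditions:

  row 1: 0, 0, 1, 1, 1
  row 2: 0, 0, 1, 2, 2
  row 3: 0, 0, 1, 2, 3
  row 4: 0, 1, 2, 3, 4
  row 5: 1, 2, 3, 4, 5

so w = (3, 4, 5, 2, 1).

|D(w)|=7, |Ess(w)|=2:

[(3, 2, 0), (4, 1, 0)]


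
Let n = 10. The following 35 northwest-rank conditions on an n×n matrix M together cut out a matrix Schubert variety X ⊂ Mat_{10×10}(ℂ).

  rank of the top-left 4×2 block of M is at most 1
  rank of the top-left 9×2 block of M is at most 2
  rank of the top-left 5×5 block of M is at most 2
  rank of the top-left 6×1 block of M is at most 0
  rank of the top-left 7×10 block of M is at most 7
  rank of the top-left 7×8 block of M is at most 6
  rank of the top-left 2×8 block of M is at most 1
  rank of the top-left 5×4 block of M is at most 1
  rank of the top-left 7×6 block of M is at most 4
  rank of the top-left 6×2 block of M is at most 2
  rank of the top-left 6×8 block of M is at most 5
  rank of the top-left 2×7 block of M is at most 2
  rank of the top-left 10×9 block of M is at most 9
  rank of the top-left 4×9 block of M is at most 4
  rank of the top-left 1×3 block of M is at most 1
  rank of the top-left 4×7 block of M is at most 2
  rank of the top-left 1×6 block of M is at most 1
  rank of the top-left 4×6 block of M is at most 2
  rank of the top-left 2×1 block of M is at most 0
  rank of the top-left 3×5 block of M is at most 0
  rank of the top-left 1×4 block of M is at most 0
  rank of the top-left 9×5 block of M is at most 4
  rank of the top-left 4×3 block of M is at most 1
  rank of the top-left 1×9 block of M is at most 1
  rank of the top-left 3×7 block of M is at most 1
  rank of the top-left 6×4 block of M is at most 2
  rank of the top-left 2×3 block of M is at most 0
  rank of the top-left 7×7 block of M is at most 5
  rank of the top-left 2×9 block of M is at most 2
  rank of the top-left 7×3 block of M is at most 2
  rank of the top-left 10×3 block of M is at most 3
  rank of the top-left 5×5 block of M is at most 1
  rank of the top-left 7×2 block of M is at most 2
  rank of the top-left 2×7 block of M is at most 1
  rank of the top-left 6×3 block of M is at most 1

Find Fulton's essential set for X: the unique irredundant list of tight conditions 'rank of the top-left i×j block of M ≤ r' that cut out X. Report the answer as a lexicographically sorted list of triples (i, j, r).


Recovering R(i,j) via the rank-extension bound from the 35 conditions:

  i=1: 0 0 0 0 0 1 1 1 1 1
  i=2: 0 0 0 0 0 1 1 1 2 2
  i=3: 0 0 0 0 0 1 1 2 3 3
  i=4: 0 1 1 1 1 2 2 3 4 4
  i=5: 0 1 1 1 1 2 3 4 5 5
  i=6: 0 1 1 2 2 3 4 5 6 6
  i=7: 1 2 2 3 3 4 5 6 7 7
  i=8: 1 2 3 4 4 5 6 7 8 8
  i=9: 1 2 3 4 4 5 6 7 8 9
  i=10: 1 2 3 4 5 6 7 8 9 10

reading off 1-entries of Δ²R: w = (6, 9, 8, 2, 7, 4, 1, 3, 10, 5).

D(w) has 26 cells with 7 SE-corners; essential set:

[(2, 8, 1), (3, 5, 0), (3, 7, 1), (5, 5, 1), (6, 1, 0), (6, 3, 1), (9, 5, 4)]


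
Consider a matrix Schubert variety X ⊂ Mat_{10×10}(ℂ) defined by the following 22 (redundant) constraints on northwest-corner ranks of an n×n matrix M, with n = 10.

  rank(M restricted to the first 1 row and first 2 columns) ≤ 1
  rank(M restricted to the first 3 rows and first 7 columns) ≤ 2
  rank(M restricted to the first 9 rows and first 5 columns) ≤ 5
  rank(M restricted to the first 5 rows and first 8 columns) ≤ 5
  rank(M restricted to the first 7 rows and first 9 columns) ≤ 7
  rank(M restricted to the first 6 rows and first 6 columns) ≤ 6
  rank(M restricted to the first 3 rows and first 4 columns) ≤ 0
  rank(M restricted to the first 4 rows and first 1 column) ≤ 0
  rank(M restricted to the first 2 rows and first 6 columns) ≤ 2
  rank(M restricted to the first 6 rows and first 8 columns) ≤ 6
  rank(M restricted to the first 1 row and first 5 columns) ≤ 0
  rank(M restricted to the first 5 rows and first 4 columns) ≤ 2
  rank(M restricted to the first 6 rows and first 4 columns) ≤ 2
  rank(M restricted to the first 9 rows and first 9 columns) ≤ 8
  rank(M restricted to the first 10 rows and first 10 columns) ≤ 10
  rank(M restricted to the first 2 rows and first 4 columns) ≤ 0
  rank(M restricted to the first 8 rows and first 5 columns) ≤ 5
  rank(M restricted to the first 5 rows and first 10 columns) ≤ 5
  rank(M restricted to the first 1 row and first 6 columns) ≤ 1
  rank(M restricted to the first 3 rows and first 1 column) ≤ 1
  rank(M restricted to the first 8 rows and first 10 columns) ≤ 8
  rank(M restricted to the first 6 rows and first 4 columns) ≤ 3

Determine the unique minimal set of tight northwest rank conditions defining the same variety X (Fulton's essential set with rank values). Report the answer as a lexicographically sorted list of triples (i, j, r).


Computing R[i][j] = min implied NW-rank bound (n=10, 22 conditions):

  0 | 0 | 0 | 0 | 0 | 1 | 1 | 1 | 1 | 1
  0 | 0 | 0 | 0 | 1 | 2 | 2 | 2 | 2 | 2
  0 | 0 | 0 | 0 | 1 | 2 | 2 | 3 | 3 | 3
  0 | 1 | 1 | 1 | 2 | 3 | 3 | 4 | 4 | 4
  1 | 2 | 2 | 2 | 3 | 4 | 4 | 5 | 5 | 5
  1 | 2 | 2 | 2 | 3 | 4 | 5 | 6 | 6 | 6
  1 | 2 | 3 | 3 | 4 | 5 | 6 | 7 | 7 | 7
  1 | 2 | 3 | 4 | 5 | 6 | 7 | 8 | 8 | 8
  1 | 2 | 3 | 4 | 5 | 6 | 7 | 8 | 8 | 9
  1 | 2 | 3 | 4 | 5 | 6 | 7 | 8 | 9 | 10

giving w = (6, 5, 8, 2, 1, 7, 3, 4, 10, 9) via Δ²R.

Fulton essential set (6 of the 18 Rothe cells):

[(1, 5, 0), (3, 4, 0), (3, 7, 2), (4, 1, 0), (6, 4, 2), (9, 9, 8)]


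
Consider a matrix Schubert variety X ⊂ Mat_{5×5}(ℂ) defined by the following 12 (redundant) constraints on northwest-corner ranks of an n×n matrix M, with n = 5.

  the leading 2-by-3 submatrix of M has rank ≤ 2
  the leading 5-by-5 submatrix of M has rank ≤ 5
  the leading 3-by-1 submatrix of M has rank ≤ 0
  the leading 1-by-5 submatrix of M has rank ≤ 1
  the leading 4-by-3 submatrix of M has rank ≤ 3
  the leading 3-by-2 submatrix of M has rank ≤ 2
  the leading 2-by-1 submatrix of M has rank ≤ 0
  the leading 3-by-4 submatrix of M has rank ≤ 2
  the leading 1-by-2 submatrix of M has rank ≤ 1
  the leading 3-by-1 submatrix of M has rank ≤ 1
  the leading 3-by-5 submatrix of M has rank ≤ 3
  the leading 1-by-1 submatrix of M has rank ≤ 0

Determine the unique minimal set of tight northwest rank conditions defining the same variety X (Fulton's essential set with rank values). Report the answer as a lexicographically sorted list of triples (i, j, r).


The tightest implied rank at each (i,j), from the 12 conditions:

  0, 1, 1, 1, 1
  0, 1, 2, 2, 2
  0, 1, 2, 2, 3
  1, 2, 3, 3, 4
  1, 2, 3, 4, 5

giving w = (2, 3, 5, 1, 4) via Δ²R.

ℓ(w)=4; the 2 essential cells (i,j,r):

[(3, 1, 0), (3, 4, 2)]


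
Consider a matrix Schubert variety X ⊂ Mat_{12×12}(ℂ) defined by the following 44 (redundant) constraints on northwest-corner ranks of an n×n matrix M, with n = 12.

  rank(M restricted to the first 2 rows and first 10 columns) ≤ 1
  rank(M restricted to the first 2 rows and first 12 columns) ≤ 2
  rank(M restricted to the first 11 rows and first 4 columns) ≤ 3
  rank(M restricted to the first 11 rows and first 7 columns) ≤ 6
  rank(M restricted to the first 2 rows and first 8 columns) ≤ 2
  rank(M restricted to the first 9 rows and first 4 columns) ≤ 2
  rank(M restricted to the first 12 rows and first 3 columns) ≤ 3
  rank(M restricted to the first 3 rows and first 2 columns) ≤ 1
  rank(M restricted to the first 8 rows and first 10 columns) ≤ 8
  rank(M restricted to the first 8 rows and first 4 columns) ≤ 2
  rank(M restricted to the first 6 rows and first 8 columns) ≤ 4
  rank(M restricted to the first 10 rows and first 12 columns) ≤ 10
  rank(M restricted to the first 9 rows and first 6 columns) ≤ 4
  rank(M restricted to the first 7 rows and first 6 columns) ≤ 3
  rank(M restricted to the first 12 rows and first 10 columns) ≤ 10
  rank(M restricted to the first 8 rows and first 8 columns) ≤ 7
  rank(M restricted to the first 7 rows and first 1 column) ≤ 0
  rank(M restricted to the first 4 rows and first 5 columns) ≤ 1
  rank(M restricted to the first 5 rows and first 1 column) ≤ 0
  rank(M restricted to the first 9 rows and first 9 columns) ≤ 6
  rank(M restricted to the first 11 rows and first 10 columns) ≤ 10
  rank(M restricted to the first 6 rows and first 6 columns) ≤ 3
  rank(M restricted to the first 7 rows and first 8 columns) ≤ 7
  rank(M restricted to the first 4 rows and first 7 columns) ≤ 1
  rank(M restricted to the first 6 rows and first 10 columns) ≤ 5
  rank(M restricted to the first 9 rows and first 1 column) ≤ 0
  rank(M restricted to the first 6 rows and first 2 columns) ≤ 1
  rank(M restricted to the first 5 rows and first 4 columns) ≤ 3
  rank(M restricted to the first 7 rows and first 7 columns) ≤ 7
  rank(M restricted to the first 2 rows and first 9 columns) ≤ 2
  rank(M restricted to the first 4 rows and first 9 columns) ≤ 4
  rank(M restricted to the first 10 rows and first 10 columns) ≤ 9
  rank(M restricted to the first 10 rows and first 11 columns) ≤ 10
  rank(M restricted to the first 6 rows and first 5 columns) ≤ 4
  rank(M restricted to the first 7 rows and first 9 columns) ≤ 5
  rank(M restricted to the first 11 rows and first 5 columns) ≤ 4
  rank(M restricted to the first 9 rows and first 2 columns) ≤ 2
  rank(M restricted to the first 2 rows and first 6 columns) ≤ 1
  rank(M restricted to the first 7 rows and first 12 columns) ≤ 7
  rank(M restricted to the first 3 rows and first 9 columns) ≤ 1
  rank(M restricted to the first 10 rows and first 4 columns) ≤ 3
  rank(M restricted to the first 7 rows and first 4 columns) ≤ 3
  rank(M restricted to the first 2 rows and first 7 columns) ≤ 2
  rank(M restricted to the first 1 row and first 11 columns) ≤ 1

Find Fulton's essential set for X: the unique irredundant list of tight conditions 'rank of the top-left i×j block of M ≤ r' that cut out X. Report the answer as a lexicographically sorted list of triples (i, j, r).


Computing R[i][j] = min implied NW-rank bound (n=12, 44 conditions):

  R[1]: 0, 1, 1, 1, 1, 1, 1, 1, 1, 1, 1, 1
  R[2]: 0, 1, 1, 1, 1, 1, 1, 1, 1, 1, 2, 2
  R[3]: 0, 1, 1, 1, 1, 1, 1, 1, 1, 2, 3, 3
  R[4]: 0, 1, 1, 1, 1, 1, 1, 2, 2, 3, 4, 4
  R[5]: 0, 1, 2, 2, 2, 2, 2, 3, 3, 4, 5, 5
  R[6]: 0, 1, 2, 2, 3, 3, 3, 4, 4, 5, 6, 6
  R[7]: 0, 1, 2, 2, 3, 3, 4, 5, 5, 6, 7, 7
  R[8]: 0, 1, 2, 2, 3, 4, 5, 6, 6, 7, 8, 8
  R[9]: 0, 1, 2, 2, 3, 4, 5, 6, 6, 7, 8, 9
  R[10]: 1, 2, 3, 3, 4, 5, 6, 7, 7, 8, 9, 10
  R[11]: 1, 2, 3, 3, 4, 5, 6, 7, 8, 9, 10, 11
  R[12]: 1, 2, 3, 4, 5, 6, 7, 8, 9, 10, 11, 12

second differences of R give the permutation w = (2, 11, 10, 8, 3, 5, 7, 6, 12, 1, 9, 4).

Rothe diagram D(w) (36 cells), 8 SE-corners (essential conditions):

[(2, 10, 1), (3, 9, 1), (4, 7, 1), (7, 6, 3), (9, 1, 0), (9, 4, 2), (9, 9, 6), (11, 4, 3)]


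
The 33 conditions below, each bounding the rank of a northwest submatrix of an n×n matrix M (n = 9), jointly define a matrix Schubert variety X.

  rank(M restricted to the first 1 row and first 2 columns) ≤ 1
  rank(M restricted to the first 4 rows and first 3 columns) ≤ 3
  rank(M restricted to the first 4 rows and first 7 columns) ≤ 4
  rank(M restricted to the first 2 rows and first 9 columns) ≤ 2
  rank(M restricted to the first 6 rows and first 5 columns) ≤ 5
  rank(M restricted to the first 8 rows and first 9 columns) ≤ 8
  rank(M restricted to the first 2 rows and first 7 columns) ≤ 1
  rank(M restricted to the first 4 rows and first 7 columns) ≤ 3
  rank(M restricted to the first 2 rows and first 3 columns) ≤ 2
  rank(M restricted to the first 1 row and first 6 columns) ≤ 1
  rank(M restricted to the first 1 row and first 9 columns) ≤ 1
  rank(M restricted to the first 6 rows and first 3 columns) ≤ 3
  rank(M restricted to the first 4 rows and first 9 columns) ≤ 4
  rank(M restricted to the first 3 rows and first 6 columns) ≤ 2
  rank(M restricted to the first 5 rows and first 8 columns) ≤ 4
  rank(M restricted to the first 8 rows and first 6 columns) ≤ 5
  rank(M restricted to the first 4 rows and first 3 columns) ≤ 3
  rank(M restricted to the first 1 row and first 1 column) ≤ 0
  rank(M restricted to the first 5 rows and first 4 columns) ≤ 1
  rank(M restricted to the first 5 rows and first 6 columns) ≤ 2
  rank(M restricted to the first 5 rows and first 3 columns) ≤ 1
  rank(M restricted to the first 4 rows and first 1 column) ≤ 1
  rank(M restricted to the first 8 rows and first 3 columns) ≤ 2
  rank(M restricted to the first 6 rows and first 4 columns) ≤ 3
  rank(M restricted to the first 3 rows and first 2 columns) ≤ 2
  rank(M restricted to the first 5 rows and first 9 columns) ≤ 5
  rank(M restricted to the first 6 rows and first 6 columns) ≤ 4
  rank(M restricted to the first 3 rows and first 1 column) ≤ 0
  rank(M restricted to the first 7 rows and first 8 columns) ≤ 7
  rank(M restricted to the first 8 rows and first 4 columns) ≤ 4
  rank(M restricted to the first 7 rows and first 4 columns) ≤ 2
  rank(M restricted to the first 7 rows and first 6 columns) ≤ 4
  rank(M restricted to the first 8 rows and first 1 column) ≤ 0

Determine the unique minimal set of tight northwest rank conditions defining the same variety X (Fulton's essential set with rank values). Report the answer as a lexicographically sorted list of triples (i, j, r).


Recovering R(i,j) via the rank-extension bound from the 33 conditions:

  0  1  1  1  1  1  1  1  1
  0  1  1  1  1  1  1  2  2
  0  1  1  1  2  2  2  3  3
  0  1  1  1  2  2  3  4  4
  0  1  1  1  2  2  3  4  5
  0  1  2  2  3  3  4  5  6
  0  1  2  2  3  4  5  6  7
  0  1  2  3  4  5  6  7  8
  1  2  3  4  5  6  7  8  9

second differences of R give the permutation w = (2, 8, 5, 7, 9, 3, 6, 4, 1).

ℓ(w)=22; the 5 essential cells (i,j,r):

[(2, 7, 1), (5, 4, 1), (5, 6, 2), (7, 4, 2), (8, 1, 0)]
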